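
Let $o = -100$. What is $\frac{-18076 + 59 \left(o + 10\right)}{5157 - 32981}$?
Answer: $\frac{11693}{13912} \approx 0.8405$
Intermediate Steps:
$\frac{-18076 + 59 \left(o + 10\right)}{5157 - 32981} = \frac{-18076 + 59 \left(-100 + 10\right)}{5157 - 32981} = \frac{-18076 + 59 \left(-90\right)}{-27824} = \left(-18076 - 5310\right) \left(- \frac{1}{27824}\right) = \left(-23386\right) \left(- \frac{1}{27824}\right) = \frac{11693}{13912}$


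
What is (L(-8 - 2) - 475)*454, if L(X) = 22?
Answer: -205662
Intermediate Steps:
(L(-8 - 2) - 475)*454 = (22 - 475)*454 = -453*454 = -205662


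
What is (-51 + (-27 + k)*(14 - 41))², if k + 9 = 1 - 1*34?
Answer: 3283344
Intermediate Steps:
k = -42 (k = -9 + (1 - 1*34) = -9 + (1 - 34) = -9 - 33 = -42)
(-51 + (-27 + k)*(14 - 41))² = (-51 + (-27 - 42)*(14 - 41))² = (-51 - 69*(-27))² = (-51 + 1863)² = 1812² = 3283344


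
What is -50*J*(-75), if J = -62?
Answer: -232500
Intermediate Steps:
-50*J*(-75) = -50*(-62)*(-75) = 3100*(-75) = -232500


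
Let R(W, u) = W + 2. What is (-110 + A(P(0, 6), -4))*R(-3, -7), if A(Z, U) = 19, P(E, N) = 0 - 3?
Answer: 91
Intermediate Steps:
P(E, N) = -3
R(W, u) = 2 + W
(-110 + A(P(0, 6), -4))*R(-3, -7) = (-110 + 19)*(2 - 3) = -91*(-1) = 91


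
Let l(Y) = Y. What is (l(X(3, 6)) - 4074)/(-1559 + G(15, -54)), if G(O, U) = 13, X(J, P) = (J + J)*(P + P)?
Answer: 2001/773 ≈ 2.5886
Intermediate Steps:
X(J, P) = 4*J*P (X(J, P) = (2*J)*(2*P) = 4*J*P)
(l(X(3, 6)) - 4074)/(-1559 + G(15, -54)) = (4*3*6 - 4074)/(-1559 + 13) = (72 - 4074)/(-1546) = -4002*(-1/1546) = 2001/773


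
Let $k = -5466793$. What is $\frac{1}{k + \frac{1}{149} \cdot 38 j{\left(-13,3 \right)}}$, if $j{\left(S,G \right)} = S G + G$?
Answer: $- \frac{149}{814553525} \approx -1.8292 \cdot 10^{-7}$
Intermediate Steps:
$j{\left(S,G \right)} = G + G S$ ($j{\left(S,G \right)} = G S + G = G + G S$)
$\frac{1}{k + \frac{1}{149} \cdot 38 j{\left(-13,3 \right)}} = \frac{1}{-5466793 + \frac{1}{149} \cdot 38 \cdot 3 \left(1 - 13\right)} = \frac{1}{-5466793 + \frac{1}{149} \cdot 38 \cdot 3 \left(-12\right)} = \frac{1}{-5466793 + \frac{38}{149} \left(-36\right)} = \frac{1}{-5466793 - \frac{1368}{149}} = \frac{1}{- \frac{814553525}{149}} = - \frac{149}{814553525}$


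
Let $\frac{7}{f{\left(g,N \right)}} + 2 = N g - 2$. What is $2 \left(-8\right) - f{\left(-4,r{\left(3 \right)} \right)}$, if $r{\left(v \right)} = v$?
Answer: $- \frac{249}{16} \approx -15.563$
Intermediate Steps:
$f{\left(g,N \right)} = \frac{7}{-4 + N g}$ ($f{\left(g,N \right)} = \frac{7}{-2 + \left(N g - 2\right)} = \frac{7}{-2 + \left(-2 + N g\right)} = \frac{7}{-4 + N g}$)
$2 \left(-8\right) - f{\left(-4,r{\left(3 \right)} \right)} = 2 \left(-8\right) - \frac{7}{-4 + 3 \left(-4\right)} = -16 - \frac{7}{-4 - 12} = -16 - \frac{7}{-16} = -16 - 7 \left(- \frac{1}{16}\right) = -16 - - \frac{7}{16} = -16 + \frac{7}{16} = - \frac{249}{16}$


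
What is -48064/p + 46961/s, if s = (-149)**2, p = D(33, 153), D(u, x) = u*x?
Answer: -829962775/112092849 ≈ -7.4042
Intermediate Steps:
p = 5049 (p = 33*153 = 5049)
s = 22201
-48064/p + 46961/s = -48064/5049 + 46961/22201 = -829962775/112092849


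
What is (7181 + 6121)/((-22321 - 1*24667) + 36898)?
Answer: -6651/5045 ≈ -1.3183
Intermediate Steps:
(7181 + 6121)/((-22321 - 1*24667) + 36898) = 13302/((-22321 - 24667) + 36898) = 13302/(-46988 + 36898) = 13302/(-10090) = 13302*(-1/10090) = -6651/5045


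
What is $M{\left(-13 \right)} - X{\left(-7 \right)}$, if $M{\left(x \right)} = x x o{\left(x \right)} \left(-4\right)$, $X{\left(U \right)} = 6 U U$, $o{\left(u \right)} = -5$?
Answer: $3086$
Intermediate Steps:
$X{\left(U \right)} = 6 U^{2}$
$M{\left(x \right)} = 20 x^{2}$ ($M{\left(x \right)} = x x \left(-5\right) \left(-4\right) = x^{2} \left(-5\right) \left(-4\right) = - 5 x^{2} \left(-4\right) = 20 x^{2}$)
$M{\left(-13 \right)} - X{\left(-7 \right)} = 20 \left(-13\right)^{2} - 6 \left(-7\right)^{2} = 20 \cdot 169 - 6 \cdot 49 = 3380 - 294 = 3086$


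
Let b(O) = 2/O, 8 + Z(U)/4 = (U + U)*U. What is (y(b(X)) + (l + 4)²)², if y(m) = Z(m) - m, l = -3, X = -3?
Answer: 58081/81 ≈ 717.05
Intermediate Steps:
Z(U) = -32 + 8*U² (Z(U) = -32 + 4*((U + U)*U) = -32 + 4*((2*U)*U) = -32 + 4*(2*U²) = -32 + 8*U²)
y(m) = -32 - m + 8*m² (y(m) = (-32 + 8*m²) - m = -32 - m + 8*m²)
(y(b(X)) + (l + 4)²)² = ((-32 - 2/(-3) + 8*(2/(-3))²) + (-3 + 4)²)² = ((-32 - 2*(-1)/3 + 8*(2*(-⅓))²) + 1²)² = ((-32 - 1*(-⅔) + 8*(-⅔)²) + 1)² = ((-32 + ⅔ + 8*(4/9)) + 1)² = ((-32 + ⅔ + 32/9) + 1)² = (-250/9 + 1)² = (-241/9)² = 58081/81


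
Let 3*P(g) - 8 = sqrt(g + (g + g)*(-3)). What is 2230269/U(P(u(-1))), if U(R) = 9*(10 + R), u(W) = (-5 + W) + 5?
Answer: 28250074/1439 - 743423*sqrt(5)/1439 ≈ 18477.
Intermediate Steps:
u(W) = W
P(g) = 8/3 + sqrt(5)*sqrt(-g)/3 (P(g) = 8/3 + sqrt(g + (g + g)*(-3))/3 = 8/3 + sqrt(g + (2*g)*(-3))/3 = 8/3 + sqrt(g - 6*g)/3 = 8/3 + sqrt(-5*g)/3 = 8/3 + (sqrt(5)*sqrt(-g))/3 = 8/3 + sqrt(5)*sqrt(-g)/3)
U(R) = 90 + 9*R
2230269/U(P(u(-1))) = 2230269/(90 + 9*(8/3 + sqrt(5)*sqrt(-1*(-1))/3)) = 2230269/(90 + 9*(8/3 + sqrt(5)*sqrt(1)/3)) = 2230269/(90 + 9*(8/3 + (1/3)*sqrt(5)*1)) = 2230269/(90 + 9*(8/3 + sqrt(5)/3)) = 2230269/(90 + (24 + 3*sqrt(5))) = 2230269/(114 + 3*sqrt(5))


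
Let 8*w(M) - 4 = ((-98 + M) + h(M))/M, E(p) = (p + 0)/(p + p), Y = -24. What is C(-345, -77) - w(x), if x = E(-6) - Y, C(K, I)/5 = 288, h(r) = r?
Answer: 5759/4 ≈ 1439.8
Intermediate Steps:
E(p) = ½ (E(p) = p/((2*p)) = p*(1/(2*p)) = ½)
C(K, I) = 1440 (C(K, I) = 5*288 = 1440)
x = 49/2 (x = ½ - 1*(-24) = ½ + 24 = 49/2 ≈ 24.500)
w(M) = ½ + (-98 + 2*M)/(8*M) (w(M) = ½ + (((-98 + M) + M)/M)/8 = ½ + ((-98 + 2*M)/M)/8 = ½ + (-98 + 2*M)/(8*M))
C(-345, -77) - w(x) = 1440 - (-49 + 3*(49/2))/(4*49/2) = 1440 - 2*(-49 + 147/2)/(4*49) = 1440 - 2*49/(4*49*2) = 1440 - 1*¼ = 1440 - ¼ = 5759/4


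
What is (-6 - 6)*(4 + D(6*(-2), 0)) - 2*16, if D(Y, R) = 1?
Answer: -92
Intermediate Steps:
(-6 - 6)*(4 + D(6*(-2), 0)) - 2*16 = (-6 - 6)*(4 + 1) - 2*16 = -12*5 - 32 = -60 - 32 = -92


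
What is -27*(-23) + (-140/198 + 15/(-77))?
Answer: 429728/693 ≈ 620.10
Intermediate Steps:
-27*(-23) + (-140/198 + 15/(-77)) = 621 + (-140*1/198 + 15*(-1/77)) = 621 + (-70/99 - 15/77) = 621 - 625/693 = 429728/693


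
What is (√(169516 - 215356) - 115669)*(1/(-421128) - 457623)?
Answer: 22291482003175405/421128 - 192717858745*I*√2865/105282 ≈ 5.2933e+10 - 9.7978e+7*I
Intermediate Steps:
(√(169516 - 215356) - 115669)*(1/(-421128) - 457623) = (√(-45840) - 115669)*(-1/421128 - 457623) = (4*I*√2865 - 115669)*(-192717858745/421128) = (-115669 + 4*I*√2865)*(-192717858745/421128) = 22291482003175405/421128 - 192717858745*I*√2865/105282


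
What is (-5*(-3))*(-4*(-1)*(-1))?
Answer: -60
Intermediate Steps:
(-5*(-3))*(-4*(-1)*(-1)) = 15*(4*(-1)) = 15*(-4) = -60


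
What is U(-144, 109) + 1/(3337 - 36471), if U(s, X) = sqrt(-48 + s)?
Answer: -1/33134 + 8*I*sqrt(3) ≈ -3.018e-5 + 13.856*I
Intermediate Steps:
U(-144, 109) + 1/(3337 - 36471) = sqrt(-48 - 144) + 1/(3337 - 36471) = sqrt(-192) + 1/(-33134) = 8*I*sqrt(3) - 1/33134 = -1/33134 + 8*I*sqrt(3)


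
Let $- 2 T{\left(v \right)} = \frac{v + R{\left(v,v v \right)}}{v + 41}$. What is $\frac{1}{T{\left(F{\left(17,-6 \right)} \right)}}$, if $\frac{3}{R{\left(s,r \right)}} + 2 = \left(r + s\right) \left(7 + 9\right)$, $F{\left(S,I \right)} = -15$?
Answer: $\frac{174616}{50367} \approx 3.4669$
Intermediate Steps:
$R{\left(s,r \right)} = \frac{3}{-2 + 16 r + 16 s}$ ($R{\left(s,r \right)} = \frac{3}{-2 + \left(r + s\right) \left(7 + 9\right)} = \frac{3}{-2 + \left(r + s\right) 16} = \frac{3}{-2 + \left(16 r + 16 s\right)} = \frac{3}{-2 + 16 r + 16 s}$)
$T{\left(v \right)} = - \frac{v + \frac{3}{2 \left(-1 + 8 v + 8 v^{2}\right)}}{2 \left(41 + v\right)}$ ($T{\left(v \right)} = - \frac{\left(v + \frac{3}{2 \left(-1 + 8 v v + 8 v\right)}\right) \frac{1}{v + 41}}{2} = - \frac{\left(v + \frac{3}{2 \left(-1 + 8 v^{2} + 8 v\right)}\right) \frac{1}{41 + v}}{2} = - \frac{\left(v + \frac{3}{2 \left(-1 + 8 v + 8 v^{2}\right)}\right) \frac{1}{41 + v}}{2} = - \frac{\frac{1}{41 + v} \left(v + \frac{3}{2 \left(-1 + 8 v + 8 v^{2}\right)}\right)}{2} = - \frac{v + \frac{3}{2 \left(-1 + 8 v + 8 v^{2}\right)}}{2 \left(41 + v\right)}$)
$\frac{1}{T{\left(F{\left(17,-6 \right)} \right)}} = \frac{1}{\frac{1}{4} \frac{1}{-41 + 8 \left(-15\right)^{3} + 327 \left(-15\right) + 336 \left(-15\right)^{2}} \left(-3 - 16 \left(-15\right)^{2} - 16 \left(-15\right)^{3} + 2 \left(-15\right)\right)} = \frac{1}{\frac{1}{4} \frac{1}{-41 + 8 \left(-3375\right) - 4905 + 336 \cdot 225} \left(-3 - 3600 - -54000 - 30\right)} = \frac{1}{\frac{1}{4} \frac{1}{-41 - 27000 - 4905 + 75600} \left(-3 - 3600 + 54000 - 30\right)} = \frac{1}{\frac{1}{4} \cdot \frac{1}{43654} \cdot 50367} = \frac{1}{\frac{50367}{174616}} = \frac{174616}{50367}$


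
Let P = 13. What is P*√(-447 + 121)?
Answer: 13*I*√326 ≈ 234.72*I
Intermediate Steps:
P*√(-447 + 121) = 13*√(-447 + 121) = 13*√(-326) = 13*(I*√326) = 13*I*√326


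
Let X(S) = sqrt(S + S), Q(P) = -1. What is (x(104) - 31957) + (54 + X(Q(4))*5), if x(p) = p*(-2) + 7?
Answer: -32104 + 5*I*sqrt(2) ≈ -32104.0 + 7.0711*I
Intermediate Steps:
X(S) = sqrt(2)*sqrt(S) (X(S) = sqrt(2*S) = sqrt(2)*sqrt(S))
x(p) = 7 - 2*p (x(p) = -2*p + 7 = 7 - 2*p)
(x(104) - 31957) + (54 + X(Q(4))*5) = ((7 - 2*104) - 31957) + (54 + (sqrt(2)*sqrt(-1))*5) = ((7 - 208) - 31957) + (54 + (sqrt(2)*I)*5) = (-201 - 31957) + (54 + (I*sqrt(2))*5) = -32158 + (54 + 5*I*sqrt(2)) = -32104 + 5*I*sqrt(2)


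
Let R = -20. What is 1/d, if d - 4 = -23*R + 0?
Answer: 1/464 ≈ 0.0021552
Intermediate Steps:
d = 464 (d = 4 + (-23*(-20) + 0) = 4 + (460 + 0) = 4 + 460 = 464)
1/d = 1/464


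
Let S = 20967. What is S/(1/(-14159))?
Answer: -296871753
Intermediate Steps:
S/(1/(-14159)) = 20967/(1/(-14159)) = 20967/(-1/14159) = 20967*(-14159) = -296871753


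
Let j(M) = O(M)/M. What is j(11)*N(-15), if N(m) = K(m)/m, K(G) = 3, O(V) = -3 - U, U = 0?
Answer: 3/55 ≈ 0.054545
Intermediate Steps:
O(V) = -3 (O(V) = -3 - 1*0 = -3 + 0 = -3)
N(m) = 3/m
j(M) = -3/M
j(11)*N(-15) = (-3/11)*(3/(-15)) = (-3*1/11)*(3*(-1/15)) = -3/11*(-⅕) = 3/55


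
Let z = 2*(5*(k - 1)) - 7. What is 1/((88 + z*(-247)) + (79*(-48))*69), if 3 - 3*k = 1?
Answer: -3/777023 ≈ -3.8609e-6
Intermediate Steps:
k = 2/3 (k = 1 - 1/3*1 = 1 - 1/3 = 2/3 ≈ 0.66667)
z = -31/3 (z = 2*(5*(2/3 - 1)) - 7 = 2*(5*(-1/3)) - 7 = 2*(-5/3) - 7 = -10/3 - 7 = -31/3 ≈ -10.333)
1/((88 + z*(-247)) + (79*(-48))*69) = 1/((88 - 31/3*(-247)) + (79*(-48))*69) = 1/((88 + 7657/3) - 3792*69) = 1/(7921/3 - 261648) = 1/(-777023/3) = -3/777023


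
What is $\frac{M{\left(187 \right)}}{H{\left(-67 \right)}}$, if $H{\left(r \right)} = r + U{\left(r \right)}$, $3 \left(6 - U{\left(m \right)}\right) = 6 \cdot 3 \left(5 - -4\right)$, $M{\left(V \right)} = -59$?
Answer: $\frac{59}{115} \approx 0.51304$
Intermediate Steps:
$U{\left(m \right)} = -48$ ($U{\left(m \right)} = 6 - \frac{6 \cdot 3 \left(5 - -4\right)}{3} = 6 - \frac{18 \left(5 + 4\right)}{3} = 6 - \frac{18 \cdot 9}{3} = 6 - 54 = -48$)
$H{\left(r \right)} = -48 + r$ ($H{\left(r \right)} = r - 48 = -48 + r$)
$\frac{M{\left(187 \right)}}{H{\left(-67 \right)}} = - \frac{59}{-48 - 67} = - \frac{59}{-115} = \left(-59\right) \left(- \frac{1}{115}\right) = \frac{59}{115}$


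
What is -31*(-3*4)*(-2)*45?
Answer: -33480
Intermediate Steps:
-31*(-3*4)*(-2)*45 = -(-372)*(-2)*45 = -31*24*45 = -744*45 = -33480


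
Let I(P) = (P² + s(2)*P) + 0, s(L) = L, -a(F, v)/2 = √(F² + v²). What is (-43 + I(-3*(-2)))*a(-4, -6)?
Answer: -20*√13 ≈ -72.111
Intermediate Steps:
a(F, v) = -2*√(F² + v²)
I(P) = P² + 2*P (I(P) = (P² + 2*P) + 0 = P² + 2*P)
(-43 + I(-3*(-2)))*a(-4, -6) = (-43 + (-3*(-2))*(2 - 3*(-2)))*(-2*√((-4)² + (-6)²)) = (-43 + 6*(2 + 6))*(-2*√(16 + 36)) = (-43 + 6*8)*(-4*√13) = (-43 + 48)*(-4*√13) = 5*(-4*√13) = -20*√13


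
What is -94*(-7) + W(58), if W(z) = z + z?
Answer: 774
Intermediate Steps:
W(z) = 2*z
-94*(-7) + W(58) = -94*(-7) + 2*58 = 658 + 116 = 774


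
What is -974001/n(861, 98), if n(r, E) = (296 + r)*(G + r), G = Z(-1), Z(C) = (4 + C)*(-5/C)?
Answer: -324667/337844 ≈ -0.96100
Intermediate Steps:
Z(C) = -5*(4 + C)/C
G = 15 (G = -5 - 20/(-1) = -5 - 20*(-1) = -5 + 20 = 15)
n(r, E) = (15 + r)*(296 + r) (n(r, E) = (296 + r)*(15 + r) = (15 + r)*(296 + r))
-974001/n(861, 98) = -974001/(4440 + 861² + 311*861) = -974001/(4440 + 741321 + 267771) = -974001/1013532 = -974001*1/1013532 = -324667/337844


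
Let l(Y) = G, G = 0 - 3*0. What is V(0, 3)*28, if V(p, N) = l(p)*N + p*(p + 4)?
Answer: 0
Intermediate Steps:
G = 0 (G = 0 + 0 = 0)
l(Y) = 0
V(p, N) = p*(4 + p) (V(p, N) = 0*N + p*(p + 4) = 0 + p*(4 + p) = p*(4 + p))
V(0, 3)*28 = (0*(4 + 0))*28 = (0*4)*28 = 0*28 = 0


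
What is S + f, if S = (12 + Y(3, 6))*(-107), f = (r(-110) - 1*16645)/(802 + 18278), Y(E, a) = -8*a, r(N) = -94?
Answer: 73479421/19080 ≈ 3851.1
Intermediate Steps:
f = -16739/19080 (f = (-94 - 1*16645)/(802 + 18278) = (-94 - 16645)/19080 = -16739*1/19080 = -16739/19080 ≈ -0.87731)
S = 3852 (S = (12 - 8*6)*(-107) = (12 - 48)*(-107) = -36*(-107) = 3852)
S + f = 3852 - 16739/19080 = 73479421/19080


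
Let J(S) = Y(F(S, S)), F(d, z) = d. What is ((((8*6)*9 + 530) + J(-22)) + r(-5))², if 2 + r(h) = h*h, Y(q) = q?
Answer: 927369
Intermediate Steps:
J(S) = S
r(h) = -2 + h² (r(h) = -2 + h*h = -2 + h²)
((((8*6)*9 + 530) + J(-22)) + r(-5))² = ((((8*6)*9 + 530) - 22) + (-2 + (-5)²))² = (((48*9 + 530) - 22) + (-2 + 25))² = (((432 + 530) - 22) + 23)² = ((962 - 22) + 23)² = (940 + 23)² = 963² = 927369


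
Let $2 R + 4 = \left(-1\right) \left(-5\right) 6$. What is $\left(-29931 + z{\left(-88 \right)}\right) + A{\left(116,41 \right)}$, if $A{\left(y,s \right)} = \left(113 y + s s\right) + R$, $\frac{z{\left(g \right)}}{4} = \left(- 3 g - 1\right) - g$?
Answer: $-13725$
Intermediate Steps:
$z{\left(g \right)} = -4 - 16 g$ ($z{\left(g \right)} = 4 \left(\left(- 3 g - 1\right) - g\right) = 4 \left(\left(-1 - 3 g\right) - g\right) = 4 \left(-1 - 4 g\right) = -4 - 16 g$)
$R = 13$ ($R = -2 + \frac{\left(-1\right) \left(-5\right) 6}{2} = -2 + \frac{5 \cdot 6}{2} = -2 + \frac{1}{2} \cdot 30 = -2 + 15 = 13$)
$A{\left(y,s \right)} = 13 + s^{2} + 113 y$ ($A{\left(y,s \right)} = \left(113 y + s s\right) + 13 = \left(113 y + s^{2}\right) + 13 = \left(s^{2} + 113 y\right) + 13 = 13 + s^{2} + 113 y$)
$\left(-29931 + z{\left(-88 \right)}\right) + A{\left(116,41 \right)} = \left(-29931 - -1404\right) + \left(13 + 41^{2} + 113 \cdot 116\right) = \left(-29931 + \left(-4 + 1408\right)\right) + \left(13 + 1681 + 13108\right) = \left(-29931 + 1404\right) + 14802 = -28527 + 14802 = -13725$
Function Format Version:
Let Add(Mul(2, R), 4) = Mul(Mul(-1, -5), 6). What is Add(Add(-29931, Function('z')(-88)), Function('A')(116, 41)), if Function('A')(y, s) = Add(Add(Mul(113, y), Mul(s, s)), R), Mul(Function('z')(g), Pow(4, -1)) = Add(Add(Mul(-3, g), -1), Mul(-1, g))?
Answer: -13725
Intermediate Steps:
Function('z')(g) = Add(-4, Mul(-16, g)) (Function('z')(g) = Mul(4, Add(Add(Mul(-3, g), -1), Mul(-1, g))) = Mul(4, Add(Add(-1, Mul(-3, g)), Mul(-1, g))) = Mul(4, Add(-1, Mul(-4, g))) = Add(-4, Mul(-16, g)))
R = 13 (R = Add(-2, Mul(Rational(1, 2), Mul(Mul(-1, -5), 6))) = Add(-2, Mul(Rational(1, 2), Mul(5, 6))) = Add(-2, Mul(Rational(1, 2), 30)) = Add(-2, 15) = 13)
Function('A')(y, s) = Add(13, Pow(s, 2), Mul(113, y)) (Function('A')(y, s) = Add(Add(Mul(113, y), Mul(s, s)), 13) = Add(Add(Mul(113, y), Pow(s, 2)), 13) = Add(Add(Pow(s, 2), Mul(113, y)), 13) = Add(13, Pow(s, 2), Mul(113, y)))
Add(Add(-29931, Function('z')(-88)), Function('A')(116, 41)) = Add(Add(-29931, Add(-4, Mul(-16, -88))), Add(13, Pow(41, 2), Mul(113, 116))) = Add(Add(-29931, Add(-4, 1408)), Add(13, 1681, 13108)) = Add(Add(-29931, 1404), 14802) = Add(-28527, 14802) = -13725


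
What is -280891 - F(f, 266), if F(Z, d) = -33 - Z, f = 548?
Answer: -280310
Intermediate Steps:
-280891 - F(f, 266) = -280891 - (-33 - 1*548) = -280891 - (-33 - 548) = -280891 - 1*(-581) = -280891 + 581 = -280310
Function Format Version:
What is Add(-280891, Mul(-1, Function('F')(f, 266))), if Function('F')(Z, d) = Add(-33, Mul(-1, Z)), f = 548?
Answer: -280310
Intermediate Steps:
Add(-280891, Mul(-1, Function('F')(f, 266))) = Add(-280891, Mul(-1, Add(-33, Mul(-1, 548)))) = Add(-280891, Mul(-1, Add(-33, -548))) = Add(-280891, Mul(-1, -581)) = Add(-280891, 581) = -280310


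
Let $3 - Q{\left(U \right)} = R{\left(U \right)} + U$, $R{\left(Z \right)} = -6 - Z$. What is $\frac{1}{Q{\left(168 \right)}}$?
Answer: $\frac{1}{9} \approx 0.11111$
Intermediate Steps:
$Q{\left(U \right)} = 9$ ($Q{\left(U \right)} = 3 - \left(\left(-6 - U\right) + U\right) = 3 - -6 = 3 + 6 = 9$)
$\frac{1}{Q{\left(168 \right)}} = \frac{1}{9}$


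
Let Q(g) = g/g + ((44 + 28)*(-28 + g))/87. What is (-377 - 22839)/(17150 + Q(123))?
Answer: -673264/499659 ≈ -1.3474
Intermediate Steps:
Q(g) = -643/29 + 24*g/29 (Q(g) = 1 + (72*(-28 + g))*(1/87) = 1 + (-2016 + 72*g)*(1/87) = 1 + (-672/29 + 24*g/29) = -643/29 + 24*g/29)
(-377 - 22839)/(17150 + Q(123)) = (-377 - 22839)/(17150 + (-643/29 + (24/29)*123)) = -23216/(17150 + (-643/29 + 2952/29)) = -23216/(17150 + 2309/29) = -23216/499659/29 = -23216*29/499659 = -673264/499659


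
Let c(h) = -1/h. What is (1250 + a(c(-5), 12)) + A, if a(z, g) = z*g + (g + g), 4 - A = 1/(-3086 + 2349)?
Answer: 4718279/3685 ≈ 1280.4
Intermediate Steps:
A = 2949/737 (A = 4 - 1/(-3086 + 2349) = 4 - 1/(-737) = 4 - 1*(-1/737) = 4 + 1/737 = 2949/737 ≈ 4.0014)
a(z, g) = 2*g + g*z (a(z, g) = g*z + 2*g = 2*g + g*z)
(1250 + a(c(-5), 12)) + A = (1250 + 12*(2 - 1/(-5))) + 2949/737 = (1250 + 12*(2 - 1*(-⅕))) + 2949/737 = (1250 + 12*(2 + ⅕)) + 2949/737 = (1250 + 12*(11/5)) + 2949/737 = (1250 + 132/5) + 2949/737 = 6382/5 + 2949/737 = 4718279/3685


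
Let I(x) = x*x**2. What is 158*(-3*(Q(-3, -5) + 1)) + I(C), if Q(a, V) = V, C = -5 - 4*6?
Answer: -22493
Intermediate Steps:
C = -29 (C = -5 - 24 = -29)
I(x) = x**3
158*(-3*(Q(-3, -5) + 1)) + I(C) = 158*(-3*(-5 + 1)) + (-29)**3 = 158*(-3*(-4)) - 24389 = 158*12 - 24389 = 1896 - 24389 = -22493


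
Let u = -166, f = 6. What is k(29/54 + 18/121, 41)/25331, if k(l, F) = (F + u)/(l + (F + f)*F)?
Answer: -816750/319056585169 ≈ -2.5599e-6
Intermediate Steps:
k(l, F) = (-166 + F)/(l + F*(6 + F)) (k(l, F) = (F - 166)/(l + (F + 6)*F) = (-166 + F)/(l + (6 + F)*F) = (-166 + F)/(l + F*(6 + F)))
k(29/54 + 18/121, 41)/25331 = ((-166 + 41)/((29/54 + 18/121) + 41² + 6*41))/25331 = (-125/((29*(1/54) + 18*(1/121)) + 1681 + 246))*(1/25331) = (-125/((29/54 + 18/121) + 1681 + 246))*(1/25331) = (-125/(4481/6534 + 1681 + 246))*(1/25331) = (-125/(12595499/6534))*(1/25331) = ((6534/12595499)*(-125))*(1/25331) = -816750/12595499*1/25331 = -816750/319056585169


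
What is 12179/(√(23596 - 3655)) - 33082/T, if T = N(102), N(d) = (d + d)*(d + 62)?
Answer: -973/984 + 12179*√69/1173 ≈ 85.257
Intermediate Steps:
N(d) = 2*d*(62 + d) (N(d) = (2*d)*(62 + d) = 2*d*(62 + d))
T = 33456 (T = 2*102*(62 + 102) = 2*102*164 = 33456)
12179/(√(23596 - 3655)) - 33082/T = 12179/(√(23596 - 3655)) - 33082/33456 = 12179/(√19941) - 33082*1/33456 = 12179/((17*√69)) - 973/984 = 12179*(√69/1173) - 973/984 = 12179*√69/1173 - 973/984 = -973/984 + 12179*√69/1173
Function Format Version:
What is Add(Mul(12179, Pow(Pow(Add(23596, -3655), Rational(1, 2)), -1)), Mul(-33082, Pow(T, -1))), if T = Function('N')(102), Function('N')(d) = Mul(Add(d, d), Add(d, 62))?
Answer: Add(Rational(-973, 984), Mul(Rational(12179, 1173), Pow(69, Rational(1, 2)))) ≈ 85.257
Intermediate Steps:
Function('N')(d) = Mul(2, d, Add(62, d)) (Function('N')(d) = Mul(Mul(2, d), Add(62, d)) = Mul(2, d, Add(62, d)))
T = 33456 (T = Mul(2, 102, Add(62, 102)) = Mul(2, 102, 164) = 33456)
Add(Mul(12179, Pow(Pow(Add(23596, -3655), Rational(1, 2)), -1)), Mul(-33082, Pow(T, -1))) = Add(Mul(12179, Pow(Pow(Add(23596, -3655), Rational(1, 2)), -1)), Mul(-33082, Pow(33456, -1))) = Add(Mul(12179, Pow(Pow(19941, Rational(1, 2)), -1)), Mul(-33082, Rational(1, 33456))) = Add(Mul(12179, Pow(Mul(17, Pow(69, Rational(1, 2))), -1)), Rational(-973, 984)) = Add(Mul(12179, Mul(Rational(1, 1173), Pow(69, Rational(1, 2)))), Rational(-973, 984)) = Add(Mul(Rational(12179, 1173), Pow(69, Rational(1, 2))), Rational(-973, 984)) = Add(Rational(-973, 984), Mul(Rational(12179, 1173), Pow(69, Rational(1, 2))))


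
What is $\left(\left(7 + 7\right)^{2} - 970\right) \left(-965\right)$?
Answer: $746910$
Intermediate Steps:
$\left(\left(7 + 7\right)^{2} - 970\right) \left(-965\right) = \left(14^{2} - 970\right) \left(-965\right) = \left(196 - 970\right) \left(-965\right) = \left(-774\right) \left(-965\right) = 746910$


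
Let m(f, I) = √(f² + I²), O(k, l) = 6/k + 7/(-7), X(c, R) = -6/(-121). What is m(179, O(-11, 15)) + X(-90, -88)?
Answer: 6/121 + 5*√155090/11 ≈ 179.06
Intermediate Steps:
X(c, R) = 6/121 (X(c, R) = -6*(-1/121) = 6/121)
O(k, l) = -1 + 6/k (O(k, l) = 6/k + 7*(-⅐) = 6/k - 1 = -1 + 6/k)
m(f, I) = √(I² + f²)
m(179, O(-11, 15)) + X(-90, -88) = √(((6 - 1*(-11))/(-11))² + 179²) + 6/121 = √((-(6 + 11)/11)² + 32041) + 6/121 = √((-1/11*17)² + 32041) + 6/121 = √((-17/11)² + 32041) + 6/121 = √(289/121 + 32041) + 6/121 = √(3877250/121) + 6/121 = 5*√155090/11 + 6/121 = 6/121 + 5*√155090/11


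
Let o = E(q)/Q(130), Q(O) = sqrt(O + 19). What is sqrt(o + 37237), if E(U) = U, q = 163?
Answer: sqrt(826698637 + 24287*sqrt(149))/149 ≈ 193.00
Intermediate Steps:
Q(O) = sqrt(19 + O)
o = 163*sqrt(149)/149 (o = 163/(sqrt(19 + 130)) = 163/(sqrt(149)) = 163*(sqrt(149)/149) = 163*sqrt(149)/149 ≈ 13.353)
sqrt(o + 37237) = sqrt(163*sqrt(149)/149 + 37237) = sqrt(37237 + 163*sqrt(149)/149)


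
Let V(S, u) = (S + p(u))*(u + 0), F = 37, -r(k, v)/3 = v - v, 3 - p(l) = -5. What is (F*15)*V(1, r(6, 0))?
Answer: 0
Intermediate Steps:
p(l) = 8 (p(l) = 3 - 1*(-5) = 3 + 5 = 8)
r(k, v) = 0 (r(k, v) = -3*(v - v) = -3*0 = 0)
V(S, u) = u*(8 + S) (V(S, u) = (S + 8)*(u + 0) = (8 + S)*u = u*(8 + S))
(F*15)*V(1, r(6, 0)) = (37*15)*(0*(8 + 1)) = 555*(0*9) = 555*0 = 0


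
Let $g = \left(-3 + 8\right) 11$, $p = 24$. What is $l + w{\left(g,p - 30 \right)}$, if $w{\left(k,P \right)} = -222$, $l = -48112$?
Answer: $-48334$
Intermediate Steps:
$g = 55$ ($g = 5 \cdot 11 = 55$)
$l + w{\left(g,p - 30 \right)} = -48112 - 222 = -48334$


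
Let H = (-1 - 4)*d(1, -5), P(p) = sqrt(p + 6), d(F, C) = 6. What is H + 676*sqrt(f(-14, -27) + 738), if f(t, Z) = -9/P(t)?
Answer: -30 + 1014*sqrt(328 + I*sqrt(2)) ≈ 18334.0 + 39.59*I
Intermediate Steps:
P(p) = sqrt(6 + p)
f(t, Z) = -9/sqrt(6 + t)
H = -30 (H = (-1 - 4)*6 = -5*6 = -30)
H + 676*sqrt(f(-14, -27) + 738) = -30 + 676*sqrt(-9/sqrt(6 - 14) + 738) = -30 + 676*sqrt(-(-9)*I*sqrt(2)/4 + 738) = -30 + 676*sqrt(9*I*sqrt(2)/4 + 738) = -30 + 676*sqrt(738 + 9*I*sqrt(2)/4)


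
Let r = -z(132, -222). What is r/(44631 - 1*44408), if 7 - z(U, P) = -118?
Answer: -125/223 ≈ -0.56054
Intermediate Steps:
z(U, P) = 125 (z(U, P) = 7 - 1*(-118) = 7 + 118 = 125)
r = -125 (r = -1*125 = -125)
r/(44631 - 1*44408) = -125/(44631 - 1*44408) = -125/(44631 - 44408) = -125/223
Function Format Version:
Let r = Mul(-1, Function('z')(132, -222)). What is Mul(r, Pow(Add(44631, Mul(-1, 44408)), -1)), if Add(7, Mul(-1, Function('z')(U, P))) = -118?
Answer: Rational(-125, 223) ≈ -0.56054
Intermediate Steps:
Function('z')(U, P) = 125 (Function('z')(U, P) = Add(7, Mul(-1, -118)) = Add(7, 118) = 125)
r = -125 (r = Mul(-1, 125) = -125)
Mul(r, Pow(Add(44631, Mul(-1, 44408)), -1)) = Mul(-125, Pow(Add(44631, Mul(-1, 44408)), -1)) = Mul(-125, Pow(Add(44631, -44408), -1)) = Mul(-125, Pow(223, -1)) = Mul(-125, Rational(1, 223)) = Rational(-125, 223)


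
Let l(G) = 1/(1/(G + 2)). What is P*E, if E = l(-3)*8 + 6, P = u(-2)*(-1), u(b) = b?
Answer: -4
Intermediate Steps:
P = 2 (P = -2*(-1) = 2)
l(G) = 2 + G (l(G) = 1/(1/(2 + G)) = 2 + G)
E = -2 (E = (2 - 3)*8 + 6 = -1*8 + 6 = -8 + 6 = -2)
P*E = 2*(-2) = -4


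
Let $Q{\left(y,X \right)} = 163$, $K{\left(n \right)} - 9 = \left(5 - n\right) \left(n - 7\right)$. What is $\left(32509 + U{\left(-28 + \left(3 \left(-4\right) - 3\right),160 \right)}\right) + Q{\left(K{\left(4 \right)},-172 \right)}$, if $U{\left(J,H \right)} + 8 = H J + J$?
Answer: $25741$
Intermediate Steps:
$K{\left(n \right)} = 9 + \left(-7 + n\right) \left(5 - n\right)$ ($K{\left(n \right)} = 9 + \left(5 - n\right) \left(n - 7\right) = 9 + \left(5 - n\right) \left(-7 + n\right) = 9 + \left(-7 + n\right) \left(5 - n\right)$)
$U{\left(J,H \right)} = -8 + J + H J$ ($U{\left(J,H \right)} = -8 + \left(H J + J\right) = -8 + \left(J + H J\right) = -8 + J + H J$)
$\left(32509 + U{\left(-28 + \left(3 \left(-4\right) - 3\right),160 \right)}\right) + Q{\left(K{\left(4 \right)},-172 \right)} = \left(32509 + \left(-8 + \left(-28 + \left(3 \left(-4\right) - 3\right)\right) + 160 \left(-28 + \left(3 \left(-4\right) - 3\right)\right)\right)\right) + 163 = \left(32509 - \left(51 - 160 \left(-28 - 15\right)\right)\right) + 163 = \left(32509 - 6931\right) + 163 = 25578 + 163 = 25741$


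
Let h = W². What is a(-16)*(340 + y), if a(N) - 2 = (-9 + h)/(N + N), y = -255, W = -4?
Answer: 4845/32 ≈ 151.41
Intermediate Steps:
h = 16 (h = (-4)² = 16)
a(N) = 2 + 7/(2*N) (a(N) = 2 + (-9 + 16)/(N + N) = 2 + 7/((2*N)) = 2 + 7*(1/(2*N)) = 2 + 7/(2*N))
a(-16)*(340 + y) = (2 + (7/2)/(-16))*(340 - 255) = (2 + (7/2)*(-1/16))*85 = (2 - 7/32)*85 = (57/32)*85 = 4845/32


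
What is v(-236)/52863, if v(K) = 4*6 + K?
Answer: -212/52863 ≈ -0.0040104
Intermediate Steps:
v(K) = 24 + K
v(-236)/52863 = (24 - 236)/52863 = -212*1/52863 = -212/52863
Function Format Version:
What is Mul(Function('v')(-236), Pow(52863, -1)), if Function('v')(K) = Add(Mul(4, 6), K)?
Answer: Rational(-212, 52863) ≈ -0.0040104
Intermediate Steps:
Function('v')(K) = Add(24, K)
Mul(Function('v')(-236), Pow(52863, -1)) = Mul(Add(24, -236), Pow(52863, -1)) = Mul(-212, Rational(1, 52863)) = Rational(-212, 52863)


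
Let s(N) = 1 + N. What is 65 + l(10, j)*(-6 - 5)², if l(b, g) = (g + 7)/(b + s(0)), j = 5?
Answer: 197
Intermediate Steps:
l(b, g) = (7 + g)/(1 + b) (l(b, g) = (g + 7)/(b + (1 + 0)) = (7 + g)/(b + 1) = (7 + g)/(1 + b))
65 + l(10, j)*(-6 - 5)² = 65 + ((7 + 5)/(1 + 10))*(-6 - 5)² = 65 + (12/11)*(-11)² = 65 + ((1/11)*12)*121 = 65 + (12/11)*121 = 65 + 132 = 197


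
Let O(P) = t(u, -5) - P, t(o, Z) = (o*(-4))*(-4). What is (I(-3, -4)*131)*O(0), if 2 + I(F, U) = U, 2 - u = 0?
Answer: -25152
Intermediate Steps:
u = 2 (u = 2 - 1*0 = 2 + 0 = 2)
t(o, Z) = 16*o (t(o, Z) = -4*o*(-4) = 16*o)
I(F, U) = -2 + U
O(P) = 32 - P (O(P) = 16*2 - P = 32 - P)
(I(-3, -4)*131)*O(0) = ((-2 - 4)*131)*(32 - 1*0) = (-6*131)*(32 + 0) = -786*32 = -25152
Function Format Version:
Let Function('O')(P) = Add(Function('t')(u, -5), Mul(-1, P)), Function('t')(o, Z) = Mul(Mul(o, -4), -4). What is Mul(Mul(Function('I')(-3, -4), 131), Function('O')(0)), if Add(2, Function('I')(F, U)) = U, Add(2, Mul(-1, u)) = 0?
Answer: -25152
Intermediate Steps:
u = 2 (u = Add(2, Mul(-1, 0)) = Add(2, 0) = 2)
Function('t')(o, Z) = Mul(16, o) (Function('t')(o, Z) = Mul(Mul(-4, o), -4) = Mul(16, o))
Function('I')(F, U) = Add(-2, U)
Function('O')(P) = Add(32, Mul(-1, P)) (Function('O')(P) = Add(Mul(16, 2), Mul(-1, P)) = Add(32, Mul(-1, P)))
Mul(Mul(Function('I')(-3, -4), 131), Function('O')(0)) = Mul(Mul(Add(-2, -4), 131), Add(32, Mul(-1, 0))) = Mul(Mul(-6, 131), Add(32, 0)) = Mul(-786, 32) = -25152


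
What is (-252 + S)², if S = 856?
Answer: 364816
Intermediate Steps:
(-252 + S)² = (-252 + 856)² = 604² = 364816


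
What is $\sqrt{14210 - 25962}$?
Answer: $2 i \sqrt{2938} \approx 108.41 i$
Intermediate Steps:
$\sqrt{14210 - 25962} = \sqrt{-11752} = 2 i \sqrt{2938}$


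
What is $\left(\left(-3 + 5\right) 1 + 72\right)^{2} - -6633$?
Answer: $12109$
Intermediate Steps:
$\left(\left(-3 + 5\right) 1 + 72\right)^{2} - -6633 = \left(2 \cdot 1 + 72\right)^{2} + 6633 = \left(2 + 72\right)^{2} + 6633 = 74^{2} + 6633 = 5476 + 6633 = 12109$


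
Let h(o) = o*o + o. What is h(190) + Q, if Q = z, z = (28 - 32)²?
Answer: 36306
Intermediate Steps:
h(o) = o + o² (h(o) = o² + o = o + o²)
z = 16 (z = (-4)² = 16)
Q = 16
h(190) + Q = 190*(1 + 190) + 16 = 190*191 + 16 = 36290 + 16 = 36306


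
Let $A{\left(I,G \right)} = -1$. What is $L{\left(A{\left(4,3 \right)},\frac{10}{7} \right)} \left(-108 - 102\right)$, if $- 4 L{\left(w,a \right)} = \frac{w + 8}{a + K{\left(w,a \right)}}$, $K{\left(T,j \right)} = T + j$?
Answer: $\frac{5145}{26} \approx 197.88$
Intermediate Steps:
$L{\left(w,a \right)} = - \frac{8 + w}{4 \left(w + 2 a\right)}$ ($L{\left(w,a \right)} = - \frac{\left(w + 8\right) \frac{1}{a + \left(w + a\right)}}{4} = - \frac{\left(8 + w\right) \frac{1}{a + \left(a + w\right)}}{4} = - \frac{\left(8 + w\right) \frac{1}{w + 2 a}}{4} = - \frac{\frac{1}{w + 2 a} \left(8 + w\right)}{4} = - \frac{8 + w}{4 \left(w + 2 a\right)}$)
$L{\left(A{\left(4,3 \right)},\frac{10}{7} \right)} \left(-108 - 102\right) = \frac{-8 - -1}{4 \left(-1 + 2 \cdot \frac{10}{7}\right)} \left(-108 - 102\right) = \frac{-8 + 1}{4 \left(-1 + 2 \cdot 10 \cdot \frac{1}{7}\right)} \left(-210\right) = \frac{1}{4} \frac{1}{-1 + 2 \cdot \frac{10}{7}} \left(-7\right) \left(-210\right) = \frac{1}{4} \frac{1}{-1 + \frac{20}{7}} \left(-7\right) \left(-210\right) = \frac{1}{4} \frac{1}{\frac{13}{7}} \left(-7\right) \left(-210\right) = \frac{1}{4} \cdot \frac{7}{13} \left(-7\right) \left(-210\right) = \left(- \frac{49}{52}\right) \left(-210\right) = \frac{5145}{26}$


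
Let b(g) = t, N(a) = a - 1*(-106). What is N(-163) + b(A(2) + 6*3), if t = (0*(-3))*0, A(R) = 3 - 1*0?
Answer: -57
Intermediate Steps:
A(R) = 3 (A(R) = 3 + 0 = 3)
N(a) = 106 + a (N(a) = a + 106 = 106 + a)
t = 0 (t = 0*0 = 0)
b(g) = 0
N(-163) + b(A(2) + 6*3) = (106 - 163) + 0 = -57 + 0 = -57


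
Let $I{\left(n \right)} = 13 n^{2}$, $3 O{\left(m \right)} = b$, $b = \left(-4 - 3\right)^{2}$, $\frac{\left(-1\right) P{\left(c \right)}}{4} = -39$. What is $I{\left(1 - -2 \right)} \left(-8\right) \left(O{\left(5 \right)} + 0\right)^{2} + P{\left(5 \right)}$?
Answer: $-249548$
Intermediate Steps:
$P{\left(c \right)} = 156$ ($P{\left(c \right)} = \left(-4\right) \left(-39\right) = 156$)
$b = 49$ ($b = \left(-7\right)^{2} = 49$)
$O{\left(m \right)} = \frac{49}{3}$ ($O{\left(m \right)} = \frac{1}{3} \cdot 49 = \frac{49}{3}$)
$I{\left(1 - -2 \right)} \left(-8\right) \left(O{\left(5 \right)} + 0\right)^{2} + P{\left(5 \right)} = 13 \left(1 - -2\right)^{2} \left(-8\right) \left(\frac{49}{3} + 0\right)^{2} + 156 = 13 \left(1 + 2\right)^{2} \left(-8\right) \left(\frac{49}{3}\right)^{2} + 156 = 13 \cdot 3^{2} \left(-8\right) \frac{2401}{9} + 156 = 13 \cdot 9 \left(-8\right) \frac{2401}{9} + 156 = 117 \left(-8\right) \frac{2401}{9} + 156 = \left(-936\right) \frac{2401}{9} + 156 = -249704 + 156 = -249548$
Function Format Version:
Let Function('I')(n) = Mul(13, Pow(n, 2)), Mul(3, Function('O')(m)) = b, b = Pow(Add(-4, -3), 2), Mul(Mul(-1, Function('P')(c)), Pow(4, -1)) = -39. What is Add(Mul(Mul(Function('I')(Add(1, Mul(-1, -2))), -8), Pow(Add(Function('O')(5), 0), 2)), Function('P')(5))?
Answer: -249548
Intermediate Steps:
Function('P')(c) = 156 (Function('P')(c) = Mul(-4, -39) = 156)
b = 49 (b = Pow(-7, 2) = 49)
Function('O')(m) = Rational(49, 3) (Function('O')(m) = Mul(Rational(1, 3), 49) = Rational(49, 3))
Add(Mul(Mul(Function('I')(Add(1, Mul(-1, -2))), -8), Pow(Add(Function('O')(5), 0), 2)), Function('P')(5)) = Add(Mul(Mul(Mul(13, Pow(Add(1, Mul(-1, -2)), 2)), -8), Pow(Add(Rational(49, 3), 0), 2)), 156) = Add(Mul(Mul(Mul(13, Pow(Add(1, 2), 2)), -8), Pow(Rational(49, 3), 2)), 156) = Add(Mul(Mul(Mul(13, Pow(3, 2)), -8), Rational(2401, 9)), 156) = Add(Mul(Mul(Mul(13, 9), -8), Rational(2401, 9)), 156) = Add(Mul(Mul(117, -8), Rational(2401, 9)), 156) = Add(Mul(-936, Rational(2401, 9)), 156) = Add(-249704, 156) = -249548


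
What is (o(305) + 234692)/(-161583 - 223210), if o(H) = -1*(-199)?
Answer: -234891/384793 ≈ -0.61043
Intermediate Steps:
o(H) = 199
(o(305) + 234692)/(-161583 - 223210) = (199 + 234692)/(-161583 - 223210) = 234891/(-384793) = 234891*(-1/384793) = -234891/384793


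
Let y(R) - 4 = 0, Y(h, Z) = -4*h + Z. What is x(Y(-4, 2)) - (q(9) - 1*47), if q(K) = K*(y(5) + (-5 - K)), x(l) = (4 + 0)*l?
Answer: 209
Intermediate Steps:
Y(h, Z) = Z - 4*h
y(R) = 4 (y(R) = 4 + 0 = 4)
x(l) = 4*l
q(K) = K*(-1 - K) (q(K) = K*(4 + (-5 - K)) = K*(-1 - K))
x(Y(-4, 2)) - (q(9) - 1*47) = 4*(2 - 4*(-4)) - (-1*9*(1 + 9) - 1*47) = 4*(2 + 16) - (-1*9*10 - 47) = 4*18 - (-90 - 47) = 72 - 1*(-137) = 72 + 137 = 209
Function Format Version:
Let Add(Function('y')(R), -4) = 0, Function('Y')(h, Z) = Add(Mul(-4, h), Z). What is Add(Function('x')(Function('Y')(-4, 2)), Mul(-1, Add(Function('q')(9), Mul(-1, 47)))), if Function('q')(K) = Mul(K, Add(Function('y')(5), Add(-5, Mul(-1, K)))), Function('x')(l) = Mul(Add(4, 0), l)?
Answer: 209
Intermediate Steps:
Function('Y')(h, Z) = Add(Z, Mul(-4, h))
Function('y')(R) = 4 (Function('y')(R) = Add(4, 0) = 4)
Function('x')(l) = Mul(4, l)
Function('q')(K) = Mul(K, Add(-1, Mul(-1, K))) (Function('q')(K) = Mul(K, Add(4, Add(-5, Mul(-1, K)))) = Mul(K, Add(-1, Mul(-1, K))))
Add(Function('x')(Function('Y')(-4, 2)), Mul(-1, Add(Function('q')(9), Mul(-1, 47)))) = Add(Mul(4, Add(2, Mul(-4, -4))), Mul(-1, Add(Mul(-1, 9, Add(1, 9)), Mul(-1, 47)))) = Add(Mul(4, Add(2, 16)), Mul(-1, Add(Mul(-1, 9, 10), -47))) = Add(Mul(4, 18), Mul(-1, Add(-90, -47))) = Add(72, Mul(-1, -137)) = Add(72, 137) = 209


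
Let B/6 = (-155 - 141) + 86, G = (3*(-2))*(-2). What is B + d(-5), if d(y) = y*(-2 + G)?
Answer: -1310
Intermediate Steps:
G = 12 (G = -6*(-2) = 12)
B = -1260 (B = 6*((-155 - 141) + 86) = 6*(-296 + 86) = 6*(-210) = -1260)
d(y) = 10*y (d(y) = y*(-2 + 12) = y*10 = 10*y)
B + d(-5) = -1260 + 10*(-5) = -1260 - 50 = -1310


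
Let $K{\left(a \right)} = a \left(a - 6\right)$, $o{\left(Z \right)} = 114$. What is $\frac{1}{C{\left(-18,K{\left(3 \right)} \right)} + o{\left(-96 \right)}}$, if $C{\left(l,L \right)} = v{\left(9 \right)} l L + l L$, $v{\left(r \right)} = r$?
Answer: $\frac{1}{1734} \approx 0.0005767$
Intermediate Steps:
$K{\left(a \right)} = a \left(-6 + a\right)$
$C{\left(l,L \right)} = 10 L l$ ($C{\left(l,L \right)} = 9 l L + l L = 9 L l + L l = 10 L l$)
$\frac{1}{C{\left(-18,K{\left(3 \right)} \right)} + o{\left(-96 \right)}} = \frac{1}{10 \cdot 3 \left(-6 + 3\right) \left(-18\right) + 114} = \frac{1}{10 \cdot 3 \left(-3\right) \left(-18\right) + 114} = \frac{1}{10 \left(-9\right) \left(-18\right) + 114} = \frac{1}{1620 + 114} = \frac{1}{1734}$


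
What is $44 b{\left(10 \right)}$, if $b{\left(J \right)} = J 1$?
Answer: $440$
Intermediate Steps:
$b{\left(J \right)} = J$
$44 b{\left(10 \right)} = 44 \cdot 10 = 440$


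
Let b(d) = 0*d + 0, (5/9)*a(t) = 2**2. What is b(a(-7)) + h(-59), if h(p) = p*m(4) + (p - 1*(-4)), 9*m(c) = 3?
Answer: -224/3 ≈ -74.667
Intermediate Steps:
a(t) = 36/5 (a(t) = (9/5)*2**2 = (9/5)*4 = 36/5)
m(c) = 1/3 (m(c) = (1/9)*3 = 1/3)
b(d) = 0 (b(d) = 0 + 0 = 0)
h(p) = 4 + 4*p/3 (h(p) = p*(1/3) + (p - 1*(-4)) = p/3 + (p + 4) = p/3 + (4 + p) = 4 + 4*p/3)
b(a(-7)) + h(-59) = 0 + (4 + (4/3)*(-59)) = 0 + (4 - 236/3) = 0 - 224/3 = -224/3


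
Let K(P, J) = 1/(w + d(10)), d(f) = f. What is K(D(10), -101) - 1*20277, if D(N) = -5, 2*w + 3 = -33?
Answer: -162217/8 ≈ -20277.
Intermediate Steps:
w = -18 (w = -3/2 + (½)*(-33) = -3/2 - 33/2 = -18)
K(P, J) = -⅛ (K(P, J) = 1/(-18 + 10) = 1/(-8) = -⅛)
K(D(10), -101) - 1*20277 = -⅛ - 1*20277 = -⅛ - 20277 = -162217/8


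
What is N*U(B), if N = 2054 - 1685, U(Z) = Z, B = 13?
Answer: 4797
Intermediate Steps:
N = 369
N*U(B) = 369*13 = 4797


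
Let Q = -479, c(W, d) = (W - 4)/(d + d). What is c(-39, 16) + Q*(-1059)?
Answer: 16232309/32 ≈ 5.0726e+5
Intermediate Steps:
c(W, d) = (-4 + W)/(2*d) (c(W, d) = (-4 + W)/((2*d)) = (-4 + W)*(1/(2*d)) = (-4 + W)/(2*d))
c(-39, 16) + Q*(-1059) = (1/2)*(-4 - 39)/16 - 479*(-1059) = (1/2)*(1/16)*(-43) + 507261 = -43/32 + 507261 = 16232309/32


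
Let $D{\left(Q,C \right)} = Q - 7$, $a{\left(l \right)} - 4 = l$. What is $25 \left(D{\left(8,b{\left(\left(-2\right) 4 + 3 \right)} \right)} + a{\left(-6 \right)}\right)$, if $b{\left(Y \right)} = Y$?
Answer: $-25$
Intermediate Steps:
$a{\left(l \right)} = 4 + l$
$D{\left(Q,C \right)} = -7 + Q$ ($D{\left(Q,C \right)} = Q - 7 = -7 + Q$)
$25 \left(D{\left(8,b{\left(\left(-2\right) 4 + 3 \right)} \right)} + a{\left(-6 \right)}\right) = 25 \left(\left(-7 + 8\right) + \left(4 - 6\right)\right) = 25 \left(1 - 2\right) = 25 \left(-1\right) = -25$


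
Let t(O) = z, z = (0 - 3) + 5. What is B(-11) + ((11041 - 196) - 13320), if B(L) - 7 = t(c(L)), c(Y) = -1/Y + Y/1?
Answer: -2466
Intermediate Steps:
c(Y) = Y - 1/Y (c(Y) = -1/Y + Y*1 = -1/Y + Y = Y - 1/Y)
z = 2 (z = -3 + 5 = 2)
t(O) = 2
B(L) = 9 (B(L) = 7 + 2 = 9)
B(-11) + ((11041 - 196) - 13320) = 9 + ((11041 - 196) - 13320) = 9 + (10845 - 13320) = 9 - 2475 = -2466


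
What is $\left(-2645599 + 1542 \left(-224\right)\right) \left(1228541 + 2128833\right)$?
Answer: $-10041929135618$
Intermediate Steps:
$\left(-2645599 + 1542 \left(-224\right)\right) \left(1228541 + 2128833\right) = \left(-2645599 - 345408\right) 3357374 = \left(-2991007\right) 3357374 = -10041929135618$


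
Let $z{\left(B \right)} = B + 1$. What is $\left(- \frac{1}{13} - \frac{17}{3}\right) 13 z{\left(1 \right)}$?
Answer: $- \frac{448}{3} \approx -149.33$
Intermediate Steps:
$z{\left(B \right)} = 1 + B$
$\left(- \frac{1}{13} - \frac{17}{3}\right) 13 z{\left(1 \right)} = \left(- \frac{1}{13} - \frac{17}{3}\right) 13 \left(1 + 1\right) = \left(\left(-1\right) \frac{1}{13} - \frac{17}{3}\right) 13 \cdot 2 = \left(- \frac{1}{13} - \frac{17}{3}\right) 13 \cdot 2 = \left(- \frac{224}{39}\right) 13 \cdot 2 = \left(- \frac{224}{3}\right) 2 = - \frac{448}{3}$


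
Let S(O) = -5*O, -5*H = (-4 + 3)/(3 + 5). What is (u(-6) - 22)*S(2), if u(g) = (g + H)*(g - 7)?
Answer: -2227/4 ≈ -556.75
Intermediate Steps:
H = 1/40 (H = -(-4 + 3)/(5*(3 + 5)) = -(-1)/(5*8) = -1/5*(-1/8) = 1/40 ≈ 0.025000)
u(g) = (-7 + g)*(1/40 + g) (u(g) = (g + 1/40)*(g - 7) = (1/40 + g)*(-7 + g) = (-7 + g)*(1/40 + g))
(u(-6) - 22)*S(2) = ((-7/40 + (-6)**2 - 279/40*(-6)) - 22)*(-5*2) = ((-7/40 + 36 + 837/20) - 22)*(-10) = (3107/40 - 22)*(-10) = (2227/40)*(-10) = -2227/4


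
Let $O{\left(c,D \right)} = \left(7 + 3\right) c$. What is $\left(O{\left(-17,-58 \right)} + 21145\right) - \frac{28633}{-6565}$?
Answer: $\frac{137729508}{6565} \approx 20979.0$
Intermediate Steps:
$O{\left(c,D \right)} = 10 c$
$\left(O{\left(-17,-58 \right)} + 21145\right) - \frac{28633}{-6565} = \left(10 \left(-17\right) + 21145\right) - \frac{28633}{-6565} = \left(-170 + 21145\right) - - \frac{28633}{6565} = 20975 + \frac{28633}{6565} = \frac{137729508}{6565}$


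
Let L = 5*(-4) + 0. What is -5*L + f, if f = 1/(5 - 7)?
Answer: 199/2 ≈ 99.500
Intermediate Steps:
L = -20 (L = -20 + 0 = -20)
f = -1/2 (f = 1/(-2) = -1/2 ≈ -0.50000)
-5*L + f = -5*(-20) - 1/2 = 100 - 1/2 = 199/2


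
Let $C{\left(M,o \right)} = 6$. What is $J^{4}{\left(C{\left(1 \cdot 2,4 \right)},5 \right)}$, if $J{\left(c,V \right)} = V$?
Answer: $625$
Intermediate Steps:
$J^{4}{\left(C{\left(1 \cdot 2,4 \right)},5 \right)} = 5^{4} = 625$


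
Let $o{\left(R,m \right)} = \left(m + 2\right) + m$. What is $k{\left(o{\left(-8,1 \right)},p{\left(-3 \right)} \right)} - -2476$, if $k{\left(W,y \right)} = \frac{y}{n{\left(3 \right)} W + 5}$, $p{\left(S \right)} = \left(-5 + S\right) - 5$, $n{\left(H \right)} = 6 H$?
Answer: $\frac{190639}{77} \approx 2475.8$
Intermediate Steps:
$p{\left(S \right)} = -10 + S$
$o{\left(R,m \right)} = 2 + 2 m$ ($o{\left(R,m \right)} = \left(2 + m\right) + m = 2 + 2 m$)
$k{\left(W,y \right)} = \frac{y}{5 + 18 W}$ ($k{\left(W,y \right)} = \frac{y}{6 \cdot 3 W + 5} = \frac{y}{18 W + 5} = \frac{y}{5 + 18 W}$)
$k{\left(o{\left(-8,1 \right)},p{\left(-3 \right)} \right)} - -2476 = \frac{-10 - 3}{5 + 18 \left(2 + 2 \cdot 1\right)} - -2476 = - \frac{13}{5 + 18 \left(2 + 2\right)} + 2476 = - \frac{13}{5 + 18 \cdot 4} + 2476 = - \frac{13}{5 + 72} + 2476 = - \frac{13}{77} + 2476 = \frac{190639}{77}$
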